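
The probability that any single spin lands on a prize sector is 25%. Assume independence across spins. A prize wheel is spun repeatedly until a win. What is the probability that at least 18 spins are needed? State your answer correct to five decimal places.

Y = number of spins to the first success; geometric, p = 0.25.
P(Y > 17) = P(first 17 all fail) = (1−p)^17 = 0.0075169

0.00752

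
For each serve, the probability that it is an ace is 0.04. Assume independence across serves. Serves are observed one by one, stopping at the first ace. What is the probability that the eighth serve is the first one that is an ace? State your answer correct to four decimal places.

Geometric (trials to first success), p = 0.04.
P(Y = 8) = (1−p)^7 · p = 0.75145 · 0.04 = 0.030058

0.0301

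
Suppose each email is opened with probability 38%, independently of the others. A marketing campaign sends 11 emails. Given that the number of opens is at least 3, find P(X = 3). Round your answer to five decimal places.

X ~ Binomial(11, 0.38). Want P(X=3 | X≥3) = P(X=3) / P(X≥3).
P(X=3) = C(11,3)·0.38^3·0.62^8 = 0.1976825
P(X≥3) = 1 − 0.0052037 − 0.0350827 − 0.1075115 = 0.8522021
Ratio = 0.1976825 / 0.8522021 = 0.2319667

0.23197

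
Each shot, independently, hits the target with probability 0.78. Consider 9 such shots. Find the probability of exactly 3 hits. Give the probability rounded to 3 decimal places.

0.005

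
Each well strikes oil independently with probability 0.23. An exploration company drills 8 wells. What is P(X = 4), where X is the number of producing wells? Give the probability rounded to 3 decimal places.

0.069

X ~ Binomial(n=8, p=0.23).
P(X=4) = C(8,4) · p^4 · (1−p)^4
= 70 · 0.0027984 · 0.35153 = 0.06886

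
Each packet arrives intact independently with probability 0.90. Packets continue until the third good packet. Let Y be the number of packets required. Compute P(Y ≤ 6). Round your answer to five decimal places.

0.99873

Finishing within 6 packets ⇔ at least 3 successes in the first 6. With X ~ Binomial(6, 0.90), P(Y ≤ 6) = 1 − P(X ≤ 2).
  k=0: C(6,0)·0.90^0·0.10^6 = 0.0000010
  k=1: C(6,1)·0.90^1·0.10^5 = 0.0000540
  k=2: C(6,2)·0.90^2·0.10^4 = 0.0012150
1 − 0.0012700 = 0.9987300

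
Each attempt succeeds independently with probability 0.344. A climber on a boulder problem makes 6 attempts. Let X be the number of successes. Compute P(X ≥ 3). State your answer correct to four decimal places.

0.3408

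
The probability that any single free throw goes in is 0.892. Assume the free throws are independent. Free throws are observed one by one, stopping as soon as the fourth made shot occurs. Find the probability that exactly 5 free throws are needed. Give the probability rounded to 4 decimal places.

0.2735

Y = trial on which the fourth success occurs; negative binomial, r=4, p=0.892.
P(Y=5) = C(4,3) · p^4 · (1−p)^1
= 4 · 0.63308 · 0.108 = 0.273491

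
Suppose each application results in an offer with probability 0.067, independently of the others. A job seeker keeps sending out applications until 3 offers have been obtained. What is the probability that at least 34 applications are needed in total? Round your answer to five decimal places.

Needing more than 33 applications ⇔ fewer than 3 successes in the first 33. With X ~ Binomial(33, 0.067), P(Y > 33) = P(X ≤ 2).
  k=0: C(33,0)·0.067^0·0.933^33 = 0.1014131
  k=1: C(33,1)·0.067^1·0.933^32 = 0.2403263
  k=2: C(33,2)·0.067^2·0.933^31 = 0.2761306
P(X ≤ 2) = 0.6178700

0.61787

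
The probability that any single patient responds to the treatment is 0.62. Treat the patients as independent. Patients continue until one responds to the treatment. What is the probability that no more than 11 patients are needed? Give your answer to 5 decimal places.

Y = number of patients to the first success; geometric, p = 0.62.
P(Y ≤ 11) = 1 − (1−p)^11 = 1 − 0.0000239 = 0.9999761

0.99998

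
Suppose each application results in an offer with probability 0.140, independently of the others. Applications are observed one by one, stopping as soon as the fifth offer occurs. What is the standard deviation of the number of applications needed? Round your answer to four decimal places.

14.8117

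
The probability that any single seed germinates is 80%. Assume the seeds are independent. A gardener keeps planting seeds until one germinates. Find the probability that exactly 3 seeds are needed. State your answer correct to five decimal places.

0.03200

Geometric (trials to first success), p = 0.80.
P(Y = 3) = (1−p)^2 · p = 0.04 · 0.80 = 0.0320000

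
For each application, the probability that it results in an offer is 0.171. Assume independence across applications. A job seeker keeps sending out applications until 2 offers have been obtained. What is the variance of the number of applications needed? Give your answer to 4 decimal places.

Y = total applications until the second success; negative binomial with r=2, p=0.171.
Var(Y) = r(1−p)/p² = 2·0.829 / 0.171² = 56.701207

56.7012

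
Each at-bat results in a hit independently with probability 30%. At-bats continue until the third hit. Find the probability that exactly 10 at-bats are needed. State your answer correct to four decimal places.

0.0800

Y = trial on which the third success occurs; negative binomial, r=3, p=0.30.
P(Y=10) = C(9,2) · p^3 · (1−p)^7
= 36 · 0.027 · 0.082354 = 0.080048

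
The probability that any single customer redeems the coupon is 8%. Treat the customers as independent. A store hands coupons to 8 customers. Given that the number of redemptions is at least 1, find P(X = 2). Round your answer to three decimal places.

0.223

X ~ Binomial(8, 0.08). Want P(X=2 | X≥1) = P(X=2) / P(X≥1).
P(X=2) = C(8,2)·0.08^2·0.92^6 = 0.10866
P(X≥1) = 1 − 0.51322 = 0.48678
Ratio = 0.10866 / 0.48678 = 0.22322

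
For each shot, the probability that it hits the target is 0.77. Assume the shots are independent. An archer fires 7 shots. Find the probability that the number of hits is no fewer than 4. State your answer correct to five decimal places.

0.94644

X ~ Binomial(7, 0.77); P(X ≥ 4) = Σ C(7,k) p^k (1−p)^(7−k) over k:
  k=4: C(7,4)·0.77^4·0.23^3 = 0.1496975
  k=5: C(7,5)·0.77^5·0.23^2 = 0.3006967
  k=6: C(7,6)·0.77^6·0.23^1 = 0.3355600
  k=7: C(7,7)·0.77^7·0.23^0 = 0.1604852
Total = 0.9464394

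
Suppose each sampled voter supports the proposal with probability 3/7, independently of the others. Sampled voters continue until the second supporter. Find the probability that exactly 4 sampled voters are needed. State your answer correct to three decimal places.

0.180

Y = trial on which the second success occurs; negative binomial, r=2, p=0.428571.
P(Y=4) = C(3,1) · p^2 · (1−p)^2
= 3 · 0.18367 · 0.32653 = 0.17993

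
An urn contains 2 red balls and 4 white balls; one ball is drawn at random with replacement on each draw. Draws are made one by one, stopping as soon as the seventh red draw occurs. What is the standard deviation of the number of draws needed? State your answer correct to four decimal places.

6.4807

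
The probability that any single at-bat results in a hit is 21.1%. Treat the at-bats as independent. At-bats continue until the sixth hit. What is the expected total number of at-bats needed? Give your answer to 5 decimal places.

28.43602

Y = total at-bats until the sixth success; negative binomial with r=6, p=0.211.
E[Y] = r / p = 6 / 0.211 = 28.4360190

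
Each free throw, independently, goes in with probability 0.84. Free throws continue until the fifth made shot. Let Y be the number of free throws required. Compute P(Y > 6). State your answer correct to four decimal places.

Needing more than 6 free throws ⇔ fewer than 5 successes in the first 6. With X ~ Binomial(6, 0.84), P(Y > 6) = P(X ≤ 4).
  k=0: C(6,0)·0.84^0·0.16^6 = 0.000017
  k=1: C(6,1)·0.84^1·0.16^5 = 0.000528
  k=2: C(6,2)·0.84^2·0.16^4 = 0.006936
  k=3: C(6,3)·0.84^3·0.16^3 = 0.048554
  k=4: C(6,4)·0.84^4·0.16^2 = 0.191183
P(X ≤ 4) = 0.247219

0.2472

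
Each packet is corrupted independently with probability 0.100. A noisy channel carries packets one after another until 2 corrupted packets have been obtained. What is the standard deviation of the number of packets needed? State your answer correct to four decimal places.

13.4164

Y = total packets until the second success; negative binomial with r=2, p=0.10.
SD(Y) = √[r(1−p)/p²] = √(180.000000) = 13.416408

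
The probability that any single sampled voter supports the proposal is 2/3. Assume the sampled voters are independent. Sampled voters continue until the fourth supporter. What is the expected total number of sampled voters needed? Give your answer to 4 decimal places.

6.0000

Y = total sampled voters until the fourth success; negative binomial with r=4, p=0.666667.
E[Y] = r / p = 4 / 0.666667 = 6.000000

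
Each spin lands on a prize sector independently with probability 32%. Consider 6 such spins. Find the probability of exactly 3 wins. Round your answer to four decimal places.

0.2061

X ~ Binomial(n=6, p=0.32).
P(X=3) = C(6,3) · p^3 · (1−p)^3
= 20 · 0.032768 · 0.31443 = 0.206066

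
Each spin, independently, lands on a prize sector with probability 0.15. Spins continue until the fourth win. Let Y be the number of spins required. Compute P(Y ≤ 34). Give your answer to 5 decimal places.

Finishing within 34 spins ⇔ at least 4 successes in the first 34. With X ~ Binomial(34, 0.15), P(Y ≤ 34) = 1 − P(X ≤ 3).
  k=0: C(34,0)·0.15^0·0.85^34 = 0.0039833
  k=1: C(34,1)·0.15^1·0.85^33 = 0.0238998
  k=2: C(34,2)·0.15^2·0.85^32 = 0.0695907
  k=3: C(34,3)·0.15^3·0.85^31 = 0.1309942
1 − 0.2284680 = 0.7715320

0.77153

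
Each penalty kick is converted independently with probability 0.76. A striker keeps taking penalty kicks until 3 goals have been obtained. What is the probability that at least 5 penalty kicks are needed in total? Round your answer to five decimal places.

Needing more than 4 penalty kicks ⇔ fewer than 3 successes in the first 4. With X ~ Binomial(4, 0.76), P(Y > 4) = P(X ≤ 2).
  k=0: C(4,0)·0.76^0·0.24^4 = 0.0033178
  k=1: C(4,1)·0.76^1·0.24^3 = 0.0420250
  k=2: C(4,2)·0.76^2·0.24^2 = 0.1996186
P(X ≤ 2) = 0.2449613

0.24496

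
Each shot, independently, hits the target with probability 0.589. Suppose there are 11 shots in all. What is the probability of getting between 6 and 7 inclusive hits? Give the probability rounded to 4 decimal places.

X ~ Binomial(11, 0.589); P(6 ≤ X ≤ 7) = Σ C(11,k) p^k (1−p)^(11−k) over k:
  k=6: C(11,6)·0.589^6·0.411^5 = 0.226226
  k=7: C(11,7)·0.589^7·0.411^4 = 0.231573
Total = 0.457799

0.4578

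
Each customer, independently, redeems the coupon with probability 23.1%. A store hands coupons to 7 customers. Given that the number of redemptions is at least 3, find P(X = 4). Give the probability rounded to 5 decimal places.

0.22085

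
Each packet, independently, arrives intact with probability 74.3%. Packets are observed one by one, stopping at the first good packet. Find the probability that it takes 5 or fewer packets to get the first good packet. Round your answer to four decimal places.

Y = number of packets to the first success; geometric, p = 0.743.
P(Y ≤ 5) = 1 − (1−p)^5 = 1 − 0.001121 = 0.998879

0.9989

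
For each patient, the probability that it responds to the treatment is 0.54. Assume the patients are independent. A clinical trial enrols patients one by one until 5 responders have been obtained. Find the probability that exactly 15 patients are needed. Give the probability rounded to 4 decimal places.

0.0195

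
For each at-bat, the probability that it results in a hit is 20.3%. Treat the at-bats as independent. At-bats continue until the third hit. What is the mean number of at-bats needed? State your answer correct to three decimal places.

Y = total at-bats until the third success; negative binomial with r=3, p=0.203.
E[Y] = r / p = 3 / 0.203 = 14.77833

14.778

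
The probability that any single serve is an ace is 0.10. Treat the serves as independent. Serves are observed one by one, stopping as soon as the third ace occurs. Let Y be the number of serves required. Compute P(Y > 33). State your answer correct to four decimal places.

Needing more than 33 serves ⇔ fewer than 3 successes in the first 33. With X ~ Binomial(33, 0.10), P(Y > 33) = P(X ≤ 2).
  k=0: C(33,0)·0.10^0·0.90^33 = 0.030903
  k=1: C(33,1)·0.10^1·0.90^32 = 0.113312
  k=2: C(33,2)·0.10^2·0.90^31 = 0.201443
P(X ≤ 2) = 0.345658

0.3457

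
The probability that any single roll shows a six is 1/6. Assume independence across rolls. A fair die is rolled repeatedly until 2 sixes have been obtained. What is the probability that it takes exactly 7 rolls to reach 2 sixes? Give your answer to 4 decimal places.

0.0670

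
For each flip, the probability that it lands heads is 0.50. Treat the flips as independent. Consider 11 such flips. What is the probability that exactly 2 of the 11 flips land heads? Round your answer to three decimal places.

0.027

X ~ Binomial(n=11, p=0.50).
P(X=2) = C(11,2) · p^2 · (1−p)^9
= 55 · 0.25 · 0.0019531 = 0.02686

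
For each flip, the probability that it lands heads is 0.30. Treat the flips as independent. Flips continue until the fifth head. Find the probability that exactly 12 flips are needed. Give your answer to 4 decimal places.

Y = trial on which the fifth success occurs; negative binomial, r=5, p=0.30.
P(Y=12) = C(11,4) · p^5 · (1−p)^7
= 330 · 0.00243 · 0.082354 = 0.066040

0.0660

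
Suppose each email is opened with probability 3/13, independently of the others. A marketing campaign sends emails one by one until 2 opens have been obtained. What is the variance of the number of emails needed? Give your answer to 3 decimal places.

28.889

Y = total emails until the second success; negative binomial with r=2, p=0.230769.
Var(Y) = r(1−p)/p² = 2·0.769231 / 0.230769² = 28.88889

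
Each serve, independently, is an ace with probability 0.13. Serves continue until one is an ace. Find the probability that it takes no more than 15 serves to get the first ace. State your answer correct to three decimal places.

Y = number of serves to the first success; geometric, p = 0.13.
P(Y ≤ 15) = 1 − (1−p)^15 = 1 − 0.12382 = 0.87618

0.876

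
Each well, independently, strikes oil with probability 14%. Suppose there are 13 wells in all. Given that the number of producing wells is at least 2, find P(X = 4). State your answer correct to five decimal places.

0.12591

X ~ Binomial(13, 0.14). Want P(X=4 | X≥2) = P(X=4) / P(X≥2).
P(X=4) = C(13,4)·0.14^4·0.86^9 = 0.0706813
P(X≥2) = 1 − 0.1407602 − 0.2978879 = 0.5613519
Ratio = 0.0706813 / 0.5613519 = 0.1259125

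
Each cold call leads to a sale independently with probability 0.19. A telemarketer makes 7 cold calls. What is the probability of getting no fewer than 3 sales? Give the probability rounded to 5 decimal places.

X ~ Binomial(7, 0.19); P(X ≥ 3) = Σ C(7,k) p^k (1−p)^(7−k) over k:
  k=3: C(7,3)·0.19^3·0.81^4 = 0.1033401
  k=4: C(7,4)·0.19^4·0.81^3 = 0.0242403
  k=5: C(7,5)·0.19^5·0.81^2 = 0.0034116
  k=6: C(7,6)·0.19^6·0.81^1 = 0.0002668
  k=7: C(7,7)·0.19^7·0.81^0 = 0.0000089
Total = 0.1312677

0.13127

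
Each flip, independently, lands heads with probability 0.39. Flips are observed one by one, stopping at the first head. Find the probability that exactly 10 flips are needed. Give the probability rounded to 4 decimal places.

0.0046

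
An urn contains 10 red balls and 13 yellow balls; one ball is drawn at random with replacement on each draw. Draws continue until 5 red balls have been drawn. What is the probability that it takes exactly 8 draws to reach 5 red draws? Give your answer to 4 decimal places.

0.0982

Y = trial on which the fifth success occurs; negative binomial, r=5, p=0.434783.
P(Y=8) = C(7,4) · p^5 · (1−p)^3
= 35 · 0.015537 · 0.18057 = 0.098192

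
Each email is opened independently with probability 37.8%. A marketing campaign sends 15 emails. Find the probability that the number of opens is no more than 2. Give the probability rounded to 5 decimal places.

0.03946

X ~ Binomial(15, 0.378); P(X ≤ 2) = Σ C(15,k) p^k (1−p)^(15−k) over k:
  k=0: C(15,0)·0.378^0·0.622^15 = 0.0008070
  k=1: C(15,1)·0.378^1·0.622^14 = 0.0073561
  k=2: C(15,2)·0.378^2·0.622^13 = 0.0312931
Total = 0.0394561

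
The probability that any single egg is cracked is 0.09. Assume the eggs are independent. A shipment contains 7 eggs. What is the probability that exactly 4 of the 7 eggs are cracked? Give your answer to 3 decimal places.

X ~ Binomial(n=7, p=0.09).
P(X=4) = C(7,4) · p^4 · (1−p)^3
= 35 · 6.561e-05 · 0.75357 = 0.00173

0.002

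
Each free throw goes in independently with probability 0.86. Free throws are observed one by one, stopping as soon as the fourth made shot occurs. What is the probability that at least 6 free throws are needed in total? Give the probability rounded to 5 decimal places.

0.14667

Needing more than 5 free throws ⇔ fewer than 4 successes in the first 5. With X ~ Binomial(5, 0.86), P(Y > 5) = P(X ≤ 3).
  k=0: C(5,0)·0.86^0·0.14^5 = 0.0000538
  k=1: C(5,1)·0.86^1·0.14^4 = 0.0016519
  k=2: C(5,2)·0.86^2·0.14^3 = 0.0202946
  k=3: C(5,3)·0.86^3·0.14^2 = 0.1246670
P(X ≤ 3) = 0.1466673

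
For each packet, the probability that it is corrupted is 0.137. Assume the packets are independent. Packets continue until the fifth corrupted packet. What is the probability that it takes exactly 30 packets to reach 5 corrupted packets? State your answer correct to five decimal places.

0.02881

Y = trial on which the fifth success occurs; negative binomial, r=5, p=0.137.
P(Y=30) = C(29,4) · p^5 · (1−p)^25
= 23751 · 4.8262e-05 · 0.025134 = 0.0288108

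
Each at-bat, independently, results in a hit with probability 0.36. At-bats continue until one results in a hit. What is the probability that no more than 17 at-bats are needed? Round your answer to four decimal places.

0.9995

Y = number of at-bats to the first success; geometric, p = 0.36.
P(Y ≤ 17) = 1 − (1−p)^17 = 1 − 0.000507 = 0.999493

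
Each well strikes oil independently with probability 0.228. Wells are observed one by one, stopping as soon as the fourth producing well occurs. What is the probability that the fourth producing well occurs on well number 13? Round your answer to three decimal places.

0.058

Y = trial on which the fourth success occurs; negative binomial, r=4, p=0.228.
P(Y=13) = C(12,3) · p^4 · (1−p)^9
= 220 · 0.0027023 · 0.097399 = 0.05791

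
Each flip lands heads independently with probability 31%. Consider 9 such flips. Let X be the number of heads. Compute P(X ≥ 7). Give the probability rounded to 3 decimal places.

0.005

X ~ Binomial(9, 0.31); P(X ≥ 7) = Σ C(9,k) p^k (1−p)^(9−k) over k:
  k=7: C(9,7)·0.31^7·0.69^2 = 0.00472
  k=8: C(9,8)·0.31^8·0.69^1 = 0.00053
  k=9: C(9,9)·0.31^9·0.69^0 = 0.00003
Total = 0.00527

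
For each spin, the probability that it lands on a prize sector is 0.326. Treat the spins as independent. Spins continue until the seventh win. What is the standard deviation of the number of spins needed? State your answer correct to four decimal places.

Y = total spins until the seventh success; negative binomial with r=7, p=0.326.
SD(Y) = √[r(1−p)/p²] = √(44.393842) = 6.662870

6.6629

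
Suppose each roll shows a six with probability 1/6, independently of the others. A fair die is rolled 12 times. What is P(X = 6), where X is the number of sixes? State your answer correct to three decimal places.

0.007

X ~ Binomial(n=12, p=0.166667).
P(X=6) = C(12,6) · p^6 · (1−p)^6
= 924 · 2.1433e-05 · 0.3349 = 0.00663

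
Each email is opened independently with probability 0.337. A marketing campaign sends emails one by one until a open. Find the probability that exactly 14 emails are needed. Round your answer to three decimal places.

0.002

Geometric (trials to first success), p = 0.337.
P(Y = 14) = (1−p)^13 · p = 0.0047827 · 0.337 = 0.00161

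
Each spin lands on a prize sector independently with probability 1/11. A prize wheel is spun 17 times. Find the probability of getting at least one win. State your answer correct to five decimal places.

0.80216

P(at least one) = 1 − P(none) = 1 − (1 − 0.090909)^17
= 1 − 0.1978447 = 0.8021553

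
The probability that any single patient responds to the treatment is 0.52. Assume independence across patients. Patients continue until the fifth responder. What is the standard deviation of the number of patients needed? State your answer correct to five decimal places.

Y = total patients until the fifth success; negative binomial with r=5, p=0.52.
SD(Y) = √[r(1−p)/p²] = √(8.8757396) = 2.9792180

2.97922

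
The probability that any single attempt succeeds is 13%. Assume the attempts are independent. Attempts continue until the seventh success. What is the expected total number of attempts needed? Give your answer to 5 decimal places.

Y = total attempts until the seventh success; negative binomial with r=7, p=0.13.
E[Y] = r / p = 7 / 0.13 = 53.8461538

53.84615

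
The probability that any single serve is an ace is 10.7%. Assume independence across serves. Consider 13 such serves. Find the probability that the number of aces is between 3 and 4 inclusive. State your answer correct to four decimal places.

X ~ Binomial(13, 0.107); P(3 ≤ X ≤ 4) = Σ C(13,k) p^k (1−p)^(13−k) over k:
  k=3: C(13,3)·0.107^3·0.893^10 = 0.112988
  k=4: C(13,4)·0.107^4·0.893^9 = 0.033846
Total = 0.146834

0.1468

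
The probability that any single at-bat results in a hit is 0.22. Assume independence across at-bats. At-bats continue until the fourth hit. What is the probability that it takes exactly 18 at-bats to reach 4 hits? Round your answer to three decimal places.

Y = trial on which the fourth success occurs; negative binomial, r=4, p=0.22.
P(Y=18) = C(17,3) · p^4 · (1−p)^14
= 680 · 0.0023426 · 0.030855 = 0.04915

0.049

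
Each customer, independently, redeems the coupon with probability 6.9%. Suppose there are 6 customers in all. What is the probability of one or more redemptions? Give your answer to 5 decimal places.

0.34882

P(at least one) = 1 − P(none) = 1 − (1 − 0.069)^6
= 1 − 0.6511756 = 0.3488244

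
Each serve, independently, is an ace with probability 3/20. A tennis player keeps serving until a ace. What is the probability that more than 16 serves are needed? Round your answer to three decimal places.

Y = number of serves to the first success; geometric, p = 0.15.
P(Y > 16) = P(first 16 all fail) = (1−p)^16 = 0.07425

0.074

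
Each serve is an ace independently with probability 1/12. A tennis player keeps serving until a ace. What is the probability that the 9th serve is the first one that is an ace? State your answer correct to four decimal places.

Geometric (trials to first success), p = 0.083333.
P(Y = 9) = (1−p)^8 · p = 0.49853 · 0.083333 = 0.041544

0.0415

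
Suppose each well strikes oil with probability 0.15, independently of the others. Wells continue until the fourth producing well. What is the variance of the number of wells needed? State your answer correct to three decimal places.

Y = total wells until the fourth success; negative binomial with r=4, p=0.15.
Var(Y) = r(1−p)/p² = 4·0.85 / 0.15² = 151.11111

151.111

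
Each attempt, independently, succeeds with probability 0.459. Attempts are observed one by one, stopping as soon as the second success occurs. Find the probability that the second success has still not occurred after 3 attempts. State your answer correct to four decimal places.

0.5614

Needing more than 3 attempts ⇔ fewer than 2 successes in the first 3. With X ~ Binomial(3, 0.459), P(Y > 3) = P(X ≤ 1).
  k=0: C(3,0)·0.459^0·0.541^3 = 0.158340
  k=1: C(3,1)·0.459^1·0.541^2 = 0.403022
P(X ≤ 1) = 0.561362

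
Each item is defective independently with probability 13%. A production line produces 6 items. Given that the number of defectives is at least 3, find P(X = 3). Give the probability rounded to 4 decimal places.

X ~ Binomial(6, 0.13). Want P(X=3 | X≥3) = P(X=3) / P(X≥3).
P(X=3) = C(6,3)·0.13^3·0.87^3 = 0.028935
P(X≥3) = 1 − 0.433626 − 0.388768 − 0.145230 = 0.032376
Ratio = 0.028935 / 0.032376 = 0.893708

0.8937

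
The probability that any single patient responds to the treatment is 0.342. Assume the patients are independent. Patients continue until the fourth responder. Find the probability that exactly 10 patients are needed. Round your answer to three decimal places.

Y = trial on which the fourth success occurs; negative binomial, r=4, p=0.342.
P(Y=10) = C(9,3) · p^4 · (1−p)^6
= 84 · 0.013681 · 0.081162 = 0.09327

0.093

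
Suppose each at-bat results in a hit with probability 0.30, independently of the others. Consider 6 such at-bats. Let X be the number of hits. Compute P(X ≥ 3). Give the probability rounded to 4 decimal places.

X ~ Binomial(6, 0.30); P(X ≥ 3) = Σ C(6,k) p^k (1−p)^(6−k) over k:
  k=3: C(6,3)·0.30^3·0.70^3 = 0.185220
  k=4: C(6,4)·0.30^4·0.70^2 = 0.059535
  k=5: C(6,5)·0.30^5·0.70^1 = 0.010206
  k=6: C(6,6)·0.30^6·0.70^0 = 0.000729
Total = 0.255690

0.2557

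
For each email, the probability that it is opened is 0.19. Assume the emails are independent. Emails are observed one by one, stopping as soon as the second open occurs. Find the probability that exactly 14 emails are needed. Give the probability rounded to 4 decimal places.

Y = trial on which the second success occurs; negative binomial, r=2, p=0.19.
P(Y=14) = C(13,1) · p^2 · (1−p)^12
= 13 · 0.0361 · 0.079766 = 0.037434

0.0374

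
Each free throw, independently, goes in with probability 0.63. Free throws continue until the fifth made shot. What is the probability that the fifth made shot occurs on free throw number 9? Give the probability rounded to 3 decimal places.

Y = trial on which the fifth success occurs; negative binomial, r=5, p=0.63.
P(Y=9) = C(8,4) · p^5 · (1−p)^4
= 70 · 0.099244 · 0.018742 = 0.13020

0.130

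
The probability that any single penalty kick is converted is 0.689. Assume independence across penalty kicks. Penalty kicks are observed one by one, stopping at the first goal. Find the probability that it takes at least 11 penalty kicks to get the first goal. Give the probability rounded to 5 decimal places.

Y = number of penalty kicks to the first success; geometric, p = 0.689.
P(Y > 10) = P(first 10 all fail) = (1−p)^10 = 0.0000085

0.00001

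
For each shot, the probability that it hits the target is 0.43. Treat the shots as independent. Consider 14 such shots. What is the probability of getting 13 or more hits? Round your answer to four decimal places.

X ~ Binomial(14, 0.43); P(X ≥ 13) = Σ C(14,k) p^k (1−p)^(14−k) over k:
  k=13: C(14,13)·0.43^13·0.57^1 = 0.000137
  k=14: C(14,14)·0.43^14·0.57^0 = 0.000007
Total = 0.000145

0.0001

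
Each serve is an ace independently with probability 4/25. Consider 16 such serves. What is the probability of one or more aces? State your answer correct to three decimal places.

P(at least one) = 1 − P(none) = 1 − (1 − 0.16)^16
= 1 − 0.06144 = 0.93856

0.939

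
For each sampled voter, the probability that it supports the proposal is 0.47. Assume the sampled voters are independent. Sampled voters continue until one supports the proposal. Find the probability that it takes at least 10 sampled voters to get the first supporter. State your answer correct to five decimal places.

0.00330

Y = number of sampled voters to the first success; geometric, p = 0.47.
P(Y > 9) = P(first 9 all fail) = (1−p)^9 = 0.0032998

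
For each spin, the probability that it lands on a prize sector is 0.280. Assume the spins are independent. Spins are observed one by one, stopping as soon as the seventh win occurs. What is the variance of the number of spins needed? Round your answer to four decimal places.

64.2857

Y = total spins until the seventh success; negative binomial with r=7, p=0.28.
Var(Y) = r(1−p)/p² = 7·0.72 / 0.28² = 64.285714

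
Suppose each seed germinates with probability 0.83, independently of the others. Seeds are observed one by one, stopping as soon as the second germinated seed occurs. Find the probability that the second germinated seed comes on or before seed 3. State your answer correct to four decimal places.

Finishing within 3 seeds ⇔ at least 2 successes in the first 3. With X ~ Binomial(3, 0.83), P(Y ≤ 3) = 1 − P(X ≤ 1).
  k=0: C(3,0)·0.83^0·0.17^3 = 0.004913
  k=1: C(3,1)·0.83^1·0.17^2 = 0.071961
1 − 0.076874 = 0.923126

0.9231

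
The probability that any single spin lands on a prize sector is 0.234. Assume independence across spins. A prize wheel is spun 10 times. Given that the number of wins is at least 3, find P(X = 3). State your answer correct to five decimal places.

0.55859

X ~ Binomial(10, 0.234). Want P(X=3 | X≥3) = P(X=3) / P(X≥3).
P(X=3) = C(10,3)·0.234^3·0.766^7 = 0.2379196
P(X≥3) = 1 − 0.0695485 − 0.2124588 − 0.2920615 = 0.4259311
Ratio = 0.2379196 / 0.4259311 = 0.5585870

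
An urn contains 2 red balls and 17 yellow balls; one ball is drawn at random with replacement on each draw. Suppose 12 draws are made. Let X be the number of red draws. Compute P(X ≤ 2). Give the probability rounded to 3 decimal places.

X ~ Binomial(12, 0.105263); P(X ≤ 2) = Σ C(12,k) p^k (1−p)^(12−k) over k:
  k=0: C(12,0)·0.105263^0·0.894737^12 = 0.26324
  k=1: C(12,1)·0.105263^1·0.894737^11 = 0.37163
  k=2: C(12,2)·0.105263^2·0.894737^10 = 0.24046
Total = 0.87533

0.875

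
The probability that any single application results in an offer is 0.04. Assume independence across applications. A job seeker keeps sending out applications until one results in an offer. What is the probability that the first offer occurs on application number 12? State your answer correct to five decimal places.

0.02553

Geometric (trials to first success), p = 0.04.
P(Y = 12) = (1−p)^11 · p = 0.63824 · 0.04 = 0.0255296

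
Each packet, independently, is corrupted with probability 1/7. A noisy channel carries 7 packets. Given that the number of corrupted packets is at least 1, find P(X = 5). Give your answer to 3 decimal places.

X ~ Binomial(7, 0.142857). Want P(X=5 | X≥1) = P(X=5) / P(X≥1).
P(X=5) = C(7,5)·0.142857^5·0.857143^2 = 0.00092
P(X≥1) = 1 − 0.33992 = 0.66008
Ratio = 0.00092 / 0.66008 = 0.00139

0.001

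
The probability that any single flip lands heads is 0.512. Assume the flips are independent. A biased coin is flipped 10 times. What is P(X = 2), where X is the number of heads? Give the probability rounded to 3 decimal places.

X ~ Binomial(n=10, p=0.512).
P(X=2) = C(10,2) · p^2 · (1−p)^8
= 45 · 0.26214 · 0.0032163 = 0.03794

0.038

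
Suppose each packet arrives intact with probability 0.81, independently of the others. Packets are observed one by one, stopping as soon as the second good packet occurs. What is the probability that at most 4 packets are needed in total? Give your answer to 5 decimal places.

0.97647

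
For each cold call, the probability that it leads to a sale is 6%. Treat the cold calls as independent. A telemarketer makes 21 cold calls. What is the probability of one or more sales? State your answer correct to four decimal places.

P(at least one) = 1 − P(none) = 1 − (1 − 0.06)^21
= 1 − 0.272700 = 0.727300

0.7273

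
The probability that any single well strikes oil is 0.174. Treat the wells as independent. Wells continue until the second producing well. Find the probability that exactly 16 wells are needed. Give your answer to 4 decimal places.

0.0313

Y = trial on which the second success occurs; negative binomial, r=2, p=0.174.
P(Y=16) = C(15,1) · p^2 · (1−p)^14
= 15 · 0.030276 · 0.068821 = 0.031254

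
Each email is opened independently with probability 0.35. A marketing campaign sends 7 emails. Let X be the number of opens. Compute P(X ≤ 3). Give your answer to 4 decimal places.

X ~ Binomial(7, 0.35); P(X ≤ 3) = Σ C(7,k) p^k (1−p)^(7−k) over k:
  k=0: C(7,0)·0.35^0·0.65^7 = 0.049022
  k=1: C(7,1)·0.35^1·0.65^6 = 0.184776
  k=2: C(7,2)·0.35^2·0.65^5 = 0.298485
  k=3: C(7,3)·0.35^3·0.65^4 = 0.267871
Total = 0.800154

0.8002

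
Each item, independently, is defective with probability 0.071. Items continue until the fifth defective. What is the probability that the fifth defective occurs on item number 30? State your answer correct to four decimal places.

0.0068

Y = trial on which the fifth success occurs; negative binomial, r=5, p=0.071.
P(Y=30) = C(29,4) · p^5 · (1−p)^25
= 23751 · 1.8042e-06 · 0.15863 = 0.006798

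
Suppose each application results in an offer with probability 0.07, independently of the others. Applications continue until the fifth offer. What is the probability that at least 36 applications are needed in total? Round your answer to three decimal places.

0.905

Needing more than 35 applications ⇔ fewer than 5 successes in the first 35. With X ~ Binomial(35, 0.07), P(Y > 35) = P(X ≤ 4).
  k=0: C(35,0)·0.07^0·0.93^35 = 0.07887
  k=1: C(35,1)·0.07^1·0.93^34 = 0.20777
  k=2: C(35,2)·0.07^2·0.93^33 = 0.26586
  k=3: C(35,3)·0.07^3·0.93^32 = 0.22012
  k=4: C(35,4)·0.07^4·0.93^31 = 0.13254
P(X ≤ 4) = 0.90516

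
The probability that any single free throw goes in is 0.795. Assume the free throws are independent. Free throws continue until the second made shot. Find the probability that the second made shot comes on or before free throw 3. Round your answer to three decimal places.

Finishing within 3 free throws ⇔ at least 2 successes in the first 3. With X ~ Binomial(3, 0.795), P(Y ≤ 3) = 1 − P(X ≤ 1).
  k=0: C(3,0)·0.795^0·0.205^3 = 0.00862
  k=1: C(3,1)·0.795^1·0.205^2 = 0.10023
1 − 0.10884 = 0.89116

0.891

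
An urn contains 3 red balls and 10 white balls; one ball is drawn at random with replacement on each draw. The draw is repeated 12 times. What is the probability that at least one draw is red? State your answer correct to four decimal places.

0.9571

P(at least one) = 1 − P(none) = 1 − (1 − 0.230769)^12
= 1 − 0.042922 = 0.957078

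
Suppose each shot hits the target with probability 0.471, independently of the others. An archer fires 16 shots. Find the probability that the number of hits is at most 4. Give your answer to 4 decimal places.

X ~ Binomial(16, 0.471); P(X ≤ 4) = Σ C(16,k) p^k (1−p)^(16−k) over k:
  k=0: C(16,0)·0.471^0·0.529^16 = 0.000038
  k=1: C(16,1)·0.471^1·0.529^15 = 0.000536
  k=2: C(16,2)·0.471^2·0.529^14 = 0.003578
  k=3: C(16,3)·0.471^3·0.529^13 = 0.014865
  k=4: C(16,4)·0.471^4·0.529^12 = 0.043015
Total = 0.062032

0.0620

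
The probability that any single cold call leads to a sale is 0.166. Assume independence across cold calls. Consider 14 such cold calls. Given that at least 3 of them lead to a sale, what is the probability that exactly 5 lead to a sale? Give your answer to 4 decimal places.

0.1179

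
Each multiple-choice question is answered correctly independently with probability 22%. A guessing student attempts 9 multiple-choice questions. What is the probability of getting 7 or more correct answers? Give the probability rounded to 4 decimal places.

X ~ Binomial(9, 0.22); P(X ≥ 7) = Σ C(9,k) p^k (1−p)^(9−k) over k:
  k=7: C(9,7)·0.22^7·0.78^2 = 0.000546
  k=8: C(9,8)·0.22^8·0.78^1 = 0.000039
  k=9: C(9,9)·0.22^9·0.78^0 = 0.000001
Total = 0.000586

0.0006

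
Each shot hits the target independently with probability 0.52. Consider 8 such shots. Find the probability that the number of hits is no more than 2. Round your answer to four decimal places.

0.1198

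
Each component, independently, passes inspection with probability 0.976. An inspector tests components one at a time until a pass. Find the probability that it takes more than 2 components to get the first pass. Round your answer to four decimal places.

Y = number of components to the first success; geometric, p = 0.976.
P(Y > 2) = P(first 2 all fail) = (1−p)^2 = 0.000576

0.0006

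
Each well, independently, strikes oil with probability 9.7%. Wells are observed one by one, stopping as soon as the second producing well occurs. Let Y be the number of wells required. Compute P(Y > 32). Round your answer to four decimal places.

Needing more than 32 wells ⇔ fewer than 2 successes in the first 32. With X ~ Binomial(32, 0.097), P(Y > 32) = P(X ≤ 1).
  k=0: C(32,0)·0.097^0·0.903^32 = 0.038195
  k=1: C(32,1)·0.097^1·0.903^31 = 0.131293
P(X ≤ 1) = 0.169488

0.1695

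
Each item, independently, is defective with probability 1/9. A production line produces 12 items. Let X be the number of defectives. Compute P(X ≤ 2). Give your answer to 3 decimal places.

X ~ Binomial(12, 0.111111); P(X ≤ 2) = Σ C(12,k) p^k (1−p)^(12−k) over k:
  k=0: C(12,0)·0.111111^0·0.888889^12 = 0.24332
  k=1: C(12,1)·0.111111^1·0.888889^11 = 0.36497
  k=2: C(12,2)·0.111111^2·0.888889^10 = 0.25092
Total = 0.85921

0.859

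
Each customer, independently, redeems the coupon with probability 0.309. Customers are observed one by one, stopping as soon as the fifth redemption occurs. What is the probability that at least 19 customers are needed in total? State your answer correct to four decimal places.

0.3031

Needing more than 18 customers ⇔ fewer than 5 successes in the first 18. With X ~ Binomial(18, 0.309), P(Y > 18) = P(X ≤ 4).
  k=0: C(18,0)·0.309^0·0.691^18 = 0.001290
  k=1: C(18,1)·0.309^1·0.691^17 = 0.010384
  k=2: C(18,2)·0.309^2·0.691^16 = 0.039469
  k=3: C(18,3)·0.309^3·0.691^15 = 0.094132
  k=4: C(18,4)·0.309^4·0.691^14 = 0.157851
P(X ≤ 4) = 0.303126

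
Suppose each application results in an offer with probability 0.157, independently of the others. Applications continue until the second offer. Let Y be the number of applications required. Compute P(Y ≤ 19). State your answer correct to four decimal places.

0.8231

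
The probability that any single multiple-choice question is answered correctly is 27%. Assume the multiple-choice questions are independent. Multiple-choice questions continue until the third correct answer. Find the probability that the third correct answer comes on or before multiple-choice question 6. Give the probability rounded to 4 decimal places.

0.2023

Finishing within 6 multiple-choice questions ⇔ at least 3 successes in the first 6. With X ~ Binomial(6, 0.27), P(Y ≤ 6) = 1 − P(X ≤ 2).
  k=0: C(6,0)·0.27^0·0.73^6 = 0.151334
  k=1: C(6,1)·0.27^1·0.73^5 = 0.335838
  k=2: C(6,2)·0.27^2·0.73^4 = 0.310535
1 − 0.797707 = 0.202293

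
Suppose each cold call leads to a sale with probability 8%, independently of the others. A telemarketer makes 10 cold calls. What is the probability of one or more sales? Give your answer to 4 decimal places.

0.5656

P(at least one) = 1 − P(none) = 1 − (1 − 0.08)^10
= 1 − 0.434388 = 0.565612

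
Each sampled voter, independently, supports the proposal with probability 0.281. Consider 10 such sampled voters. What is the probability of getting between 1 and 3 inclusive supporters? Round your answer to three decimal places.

0.663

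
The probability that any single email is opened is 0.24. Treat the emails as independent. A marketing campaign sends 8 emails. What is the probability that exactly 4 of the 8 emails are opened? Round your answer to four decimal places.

0.0775

X ~ Binomial(n=8, p=0.24).
P(X=4) = C(8,4) · p^4 · (1−p)^4
= 70 · 0.0033178 · 0.33362 = 0.077481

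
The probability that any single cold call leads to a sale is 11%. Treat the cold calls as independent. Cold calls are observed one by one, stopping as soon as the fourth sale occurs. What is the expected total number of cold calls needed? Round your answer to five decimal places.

Y = total cold calls until the fourth success; negative binomial with r=4, p=0.11.
E[Y] = r / p = 4 / 0.11 = 36.3636364

36.36364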